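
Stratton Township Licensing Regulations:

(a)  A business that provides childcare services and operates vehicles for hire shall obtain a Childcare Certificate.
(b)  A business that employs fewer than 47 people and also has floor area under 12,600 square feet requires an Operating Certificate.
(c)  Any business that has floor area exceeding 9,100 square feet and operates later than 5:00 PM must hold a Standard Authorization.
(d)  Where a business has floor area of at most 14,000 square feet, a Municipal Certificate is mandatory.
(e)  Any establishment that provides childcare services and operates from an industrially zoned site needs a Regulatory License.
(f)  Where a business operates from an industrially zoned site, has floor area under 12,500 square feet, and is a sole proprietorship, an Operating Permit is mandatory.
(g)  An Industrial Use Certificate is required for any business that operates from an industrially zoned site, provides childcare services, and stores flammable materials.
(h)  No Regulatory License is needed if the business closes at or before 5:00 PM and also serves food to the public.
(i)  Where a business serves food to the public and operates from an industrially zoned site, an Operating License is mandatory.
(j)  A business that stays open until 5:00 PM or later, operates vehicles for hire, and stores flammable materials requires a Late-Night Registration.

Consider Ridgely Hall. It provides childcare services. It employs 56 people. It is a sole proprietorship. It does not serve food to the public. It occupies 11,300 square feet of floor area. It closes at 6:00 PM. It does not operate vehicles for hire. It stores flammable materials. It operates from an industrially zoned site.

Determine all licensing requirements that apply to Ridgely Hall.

Industrial Use Certificate, Municipal Certificate, Operating Permit, Regulatory License, Standard Authorization

(a) provides childcare services; does not operate vehicles for hire → Childcare Certificate not required.
(b) employees 56 ≥ 47; floor area 11,300 square feet < 12,600 square feet → Operating Certificate not required.
(c) floor area 11,300 square feet > 9,100 square feet; closes 6:00 PM, after 5:00 PM → Standard Authorization required.
(d) floor area 11,300 square feet ≤ 14,000 square feet → Municipal Certificate required.
(e) provides childcare services; operates from an industrially zoned site → Regulatory License required.
(f) operates from an industrially zoned site; floor area 11,300 square feet < 12,500 square feet; is a sole proprietorship → Operating Permit required.
(g) operates from an industrially zoned site; provides childcare services; stores flammable materials → Industrial Use Certificate required.
(h) closes 6:00 PM, after 5:00 PM; does not serve food to the public → Regulatory License exemption does not apply.
(i) does not serve food to the public; operates from an industrially zoned site → Operating License not required.
(j) closes 6:00 PM, after 5:00 PM; does not operate vehicles for hire; stores flammable materials → Late-Night Registration not required.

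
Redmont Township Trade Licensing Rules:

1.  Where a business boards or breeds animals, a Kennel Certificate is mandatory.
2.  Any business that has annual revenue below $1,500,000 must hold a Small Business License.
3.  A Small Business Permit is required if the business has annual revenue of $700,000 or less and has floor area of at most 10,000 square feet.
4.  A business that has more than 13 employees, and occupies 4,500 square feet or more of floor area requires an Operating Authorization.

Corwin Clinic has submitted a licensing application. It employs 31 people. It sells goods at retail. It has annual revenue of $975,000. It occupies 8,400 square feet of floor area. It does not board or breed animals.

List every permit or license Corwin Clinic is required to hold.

Operating Authorization, Small Business License

1. does not board or breed animals → Kennel Certificate not required.
2. revenue $975,000 < $1,500,000 → Small Business License required.
3. revenue $975,000 > $700,000; floor area 8,400 square feet ≤ 10,000 square feet → Small Business Permit not required.
4. employees 31 > 13; floor area 8,400 square feet ≥ 4,500 square feet → Operating Authorization required.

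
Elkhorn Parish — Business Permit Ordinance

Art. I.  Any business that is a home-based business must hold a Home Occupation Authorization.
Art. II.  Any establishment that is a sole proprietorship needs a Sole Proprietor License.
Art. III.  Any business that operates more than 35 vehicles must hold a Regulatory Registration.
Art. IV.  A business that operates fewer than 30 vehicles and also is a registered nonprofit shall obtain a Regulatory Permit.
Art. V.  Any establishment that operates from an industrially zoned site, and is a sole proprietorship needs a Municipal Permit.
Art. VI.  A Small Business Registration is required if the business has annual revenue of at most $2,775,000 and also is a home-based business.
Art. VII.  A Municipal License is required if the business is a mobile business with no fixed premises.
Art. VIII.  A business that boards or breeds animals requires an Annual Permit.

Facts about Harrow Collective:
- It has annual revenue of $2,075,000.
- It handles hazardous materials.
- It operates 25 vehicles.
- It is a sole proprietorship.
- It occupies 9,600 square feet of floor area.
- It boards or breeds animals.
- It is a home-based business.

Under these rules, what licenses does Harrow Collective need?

Art. I. is a home-based business → Home Occupation Authorization required.
Art. II. is a sole proprietorship → Sole Proprietor License required.
Art. III. vehicles 25 ≤ 35 → Regulatory Registration not required.
Art. IV. vehicles 25 < 30; is a sole proprietorship (not: is a registered nonprofit) → Regulatory Permit not required.
Art. V. is a home-based business (not: operates from an industrially zoned site); is a sole proprietorship → Municipal Permit not required.
Art. VI. revenue $2,075,000 ≤ $2,775,000; is a home-based business → Small Business Registration required.
Art. VII. is a home-based business (not: is a mobile business with no fixed premises) → Municipal License not required.
Art. VIII. boards or breeds animals → Annual Permit required.

Annual Permit, Home Occupation Authorization, Small Business Registration, Sole Proprietor License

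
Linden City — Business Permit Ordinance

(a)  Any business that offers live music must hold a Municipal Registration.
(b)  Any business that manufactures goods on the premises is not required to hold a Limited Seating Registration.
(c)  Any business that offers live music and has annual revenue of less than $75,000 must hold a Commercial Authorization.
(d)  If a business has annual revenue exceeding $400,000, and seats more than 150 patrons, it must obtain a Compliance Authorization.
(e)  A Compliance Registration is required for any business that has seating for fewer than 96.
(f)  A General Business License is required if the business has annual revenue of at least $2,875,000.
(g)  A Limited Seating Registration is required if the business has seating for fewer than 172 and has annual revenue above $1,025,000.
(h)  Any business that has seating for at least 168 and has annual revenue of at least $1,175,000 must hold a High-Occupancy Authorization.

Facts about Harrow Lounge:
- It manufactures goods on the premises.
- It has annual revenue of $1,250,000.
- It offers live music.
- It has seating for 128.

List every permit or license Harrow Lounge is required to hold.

Municipal Registration

(a) offers live music → Municipal Registration required.
(b) manufactures goods on the premises → exempt from Limited Seating Registration.
(c) offers live music; revenue $1,250,000 ≥ $75,000 → Commercial Authorization not required.
(d) revenue $1,250,000 > $400,000; seating 128 ≤ 150 → Compliance Authorization not required.
(e) seating 128 ≥ 96 → Compliance Registration not required.
(f) revenue $1,250,000 < $2,875,000 → General Business License not required.
(g) seating 128 < 172; revenue $1,250,000 > $1,025,000 → Limited Seating Registration required.
(h) seating 128 < 168; revenue $1,250,000 ≥ $1,175,000 → High-Occupancy Authorization not required.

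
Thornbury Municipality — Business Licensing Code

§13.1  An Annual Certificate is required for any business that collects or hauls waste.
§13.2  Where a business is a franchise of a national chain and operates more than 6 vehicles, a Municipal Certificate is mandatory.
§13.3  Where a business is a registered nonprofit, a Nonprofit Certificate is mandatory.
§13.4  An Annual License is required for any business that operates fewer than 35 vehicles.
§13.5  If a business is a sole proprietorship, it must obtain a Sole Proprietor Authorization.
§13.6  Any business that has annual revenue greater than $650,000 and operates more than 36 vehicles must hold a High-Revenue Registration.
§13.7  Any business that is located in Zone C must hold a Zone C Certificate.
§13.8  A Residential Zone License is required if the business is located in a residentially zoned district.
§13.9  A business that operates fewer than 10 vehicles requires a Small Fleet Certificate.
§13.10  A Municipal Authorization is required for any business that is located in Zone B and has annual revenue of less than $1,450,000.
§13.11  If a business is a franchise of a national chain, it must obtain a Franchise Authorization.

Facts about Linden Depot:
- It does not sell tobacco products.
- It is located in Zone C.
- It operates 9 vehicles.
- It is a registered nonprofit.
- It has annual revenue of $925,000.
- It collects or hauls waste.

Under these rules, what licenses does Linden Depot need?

§13.1 collects or hauls waste → Annual Certificate required.
§13.2 is a registered nonprofit (not: is a franchise of a national chain); vehicles 9 > 6 → Municipal Certificate not required.
§13.3 is a registered nonprofit → Nonprofit Certificate required.
§13.4 vehicles 9 < 35 → Annual License required.
§13.5 is a registered nonprofit (not: is a sole proprietorship) → Sole Proprietor Authorization not required.
§13.6 revenue $925,000 > $650,000; vehicles 9 ≤ 36 → High-Revenue Registration not required.
§13.7 is located in Zone C → Zone C Certificate required.
§13.8 is located in Zone C (not: is located in a residentially zoned district) → Residential Zone License not required.
§13.9 vehicles 9 < 10 → Small Fleet Certificate required.
§13.10 is located in Zone C (not: is located in Zone B); revenue $925,000 < $1,450,000 → Municipal Authorization not required.
§13.11 is a registered nonprofit (not: is a franchise of a national chain) → Franchise Authorization not required.

Annual Certificate, Annual License, Nonprofit Certificate, Small Fleet Certificate, Zone C Certificate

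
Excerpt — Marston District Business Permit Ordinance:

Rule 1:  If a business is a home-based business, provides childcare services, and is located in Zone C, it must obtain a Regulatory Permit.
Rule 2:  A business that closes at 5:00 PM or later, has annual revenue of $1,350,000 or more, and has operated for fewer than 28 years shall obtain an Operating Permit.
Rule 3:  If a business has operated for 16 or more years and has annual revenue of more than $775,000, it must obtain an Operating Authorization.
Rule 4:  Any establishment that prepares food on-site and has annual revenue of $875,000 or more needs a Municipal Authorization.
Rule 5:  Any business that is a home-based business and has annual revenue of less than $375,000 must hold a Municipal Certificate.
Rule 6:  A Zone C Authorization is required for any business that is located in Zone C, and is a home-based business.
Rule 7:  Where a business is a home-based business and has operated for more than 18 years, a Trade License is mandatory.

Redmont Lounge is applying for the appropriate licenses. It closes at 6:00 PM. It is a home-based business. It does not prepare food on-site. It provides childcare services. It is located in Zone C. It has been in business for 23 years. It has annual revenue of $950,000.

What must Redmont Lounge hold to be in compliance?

Rule 1: is a home-based business; provides childcare services; is located in Zone C → Regulatory Permit required.
Rule 2: closes 6:00 PM, after 5:00 PM; revenue $950,000 < $1,350,000; years in business 23 < 28 → Operating Permit not required.
Rule 3: years in business 23 ≥ 16; revenue $950,000 > $775,000 → Operating Authorization required.
Rule 4: does not prepare food on-site; revenue $950,000 ≥ $875,000 → Municipal Authorization not required.
Rule 5: is a home-based business; revenue $950,000 ≥ $375,000 → Municipal Certificate not required.
Rule 6: is located in Zone C; is a home-based business → Zone C Authorization required.
Rule 7: is a home-based business; years in business 23 > 18 → Trade License required.

Operating Authorization, Regulatory Permit, Trade License, Zone C Authorization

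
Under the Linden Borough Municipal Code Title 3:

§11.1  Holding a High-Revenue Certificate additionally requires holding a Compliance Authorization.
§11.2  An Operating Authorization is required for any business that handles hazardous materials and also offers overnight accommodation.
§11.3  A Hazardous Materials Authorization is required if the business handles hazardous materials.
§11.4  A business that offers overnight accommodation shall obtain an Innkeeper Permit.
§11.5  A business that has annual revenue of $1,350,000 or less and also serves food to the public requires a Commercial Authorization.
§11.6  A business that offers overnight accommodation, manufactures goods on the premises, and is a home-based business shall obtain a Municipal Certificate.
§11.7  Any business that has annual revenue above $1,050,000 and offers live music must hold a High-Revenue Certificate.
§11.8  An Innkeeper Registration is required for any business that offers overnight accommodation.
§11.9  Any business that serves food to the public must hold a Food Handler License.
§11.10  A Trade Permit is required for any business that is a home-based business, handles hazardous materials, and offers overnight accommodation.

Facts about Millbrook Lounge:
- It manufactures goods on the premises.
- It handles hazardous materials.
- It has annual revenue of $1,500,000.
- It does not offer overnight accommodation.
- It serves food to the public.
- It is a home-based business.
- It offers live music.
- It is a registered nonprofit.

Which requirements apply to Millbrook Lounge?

Compliance Authorization, Food Handler License, Hazardous Materials Authorization, High-Revenue Certificate

§11.1 High-Revenue Certificate is required → Compliance Authorization also required.
§11.2 handles hazardous materials; does not offer overnight accommodation → Operating Authorization not required.
§11.3 handles hazardous materials → Hazardous Materials Authorization required.
§11.4 does not offer overnight accommodation → Innkeeper Permit not required.
§11.5 revenue $1,500,000 > $1,350,000; serves food to the public → Commercial Authorization not required.
§11.6 does not offer overnight accommodation; manufactures goods on the premises; is a home-based business → Municipal Certificate not required.
§11.7 revenue $1,500,000 > $1,050,000; offers live music → High-Revenue Certificate required.
§11.8 does not offer overnight accommodation → Innkeeper Registration not required.
§11.9 serves food to the public → Food Handler License required.
§11.10 is a home-based business; handles hazardous materials; does not offer overnight accommodation → Trade Permit not required.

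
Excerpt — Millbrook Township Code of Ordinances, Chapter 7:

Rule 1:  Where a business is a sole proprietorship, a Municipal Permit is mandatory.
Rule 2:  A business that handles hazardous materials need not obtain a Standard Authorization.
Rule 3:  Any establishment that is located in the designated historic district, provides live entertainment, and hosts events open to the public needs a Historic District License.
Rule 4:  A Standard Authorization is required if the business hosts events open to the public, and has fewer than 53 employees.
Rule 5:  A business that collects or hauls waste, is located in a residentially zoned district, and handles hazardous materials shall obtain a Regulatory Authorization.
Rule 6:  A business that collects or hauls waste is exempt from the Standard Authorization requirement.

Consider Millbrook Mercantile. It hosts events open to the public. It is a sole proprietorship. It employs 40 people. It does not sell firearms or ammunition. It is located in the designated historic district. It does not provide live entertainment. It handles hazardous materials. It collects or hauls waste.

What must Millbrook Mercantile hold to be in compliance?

Rule 1: is a sole proprietorship → Municipal Permit required.
Rule 2: handles hazardous materials → exempt from Standard Authorization.
Rule 3: is located in the designated historic district; does not provide live entertainment; hosts events open to the public → Historic District License not required.
Rule 4: hosts events open to the public; employees 40 < 53 → Standard Authorization required.
Rule 5: collects or hauls waste; is located in the designated historic district (not: is located in a residentially zoned district); handles hazardous materials → Regulatory Authorization not required.
Rule 6: collects or hauls waste → exempt from Standard Authorization.

Municipal Permit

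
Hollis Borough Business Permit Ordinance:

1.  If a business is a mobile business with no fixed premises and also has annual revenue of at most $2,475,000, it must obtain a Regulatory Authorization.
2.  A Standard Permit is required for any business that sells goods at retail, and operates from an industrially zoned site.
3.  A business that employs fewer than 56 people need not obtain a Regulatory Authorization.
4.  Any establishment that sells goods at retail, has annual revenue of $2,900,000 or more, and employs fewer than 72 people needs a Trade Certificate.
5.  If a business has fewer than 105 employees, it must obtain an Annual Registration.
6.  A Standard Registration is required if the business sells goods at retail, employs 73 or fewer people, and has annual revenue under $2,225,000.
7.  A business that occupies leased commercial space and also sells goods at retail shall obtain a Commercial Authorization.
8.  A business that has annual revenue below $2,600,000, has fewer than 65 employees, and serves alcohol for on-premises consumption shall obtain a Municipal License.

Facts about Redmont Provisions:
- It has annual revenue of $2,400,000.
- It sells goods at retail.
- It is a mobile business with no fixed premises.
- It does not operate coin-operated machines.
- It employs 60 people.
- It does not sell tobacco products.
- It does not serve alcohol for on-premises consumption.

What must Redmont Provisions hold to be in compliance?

1. is a mobile business with no fixed premises; revenue $2,400,000 ≤ $2,475,000 → Regulatory Authorization required.
2. sells goods at retail; is a mobile business with no fixed premises (not: operates from an industrially zoned site) → Standard Permit not required.
3. employees 60 ≥ 56 → Regulatory Authorization exemption does not apply.
4. sells goods at retail; revenue $2,400,000 < $2,900,000; employees 60 < 72 → Trade Certificate not required.
5. employees 60 < 105 → Annual Registration required.
6. sells goods at retail; employees 60 ≤ 73; revenue $2,400,000 ≥ $2,225,000 → Standard Registration not required.
7. is a mobile business with no fixed premises (not: occupies leased commercial space); sells goods at retail → Commercial Authorization not required.
8. revenue $2,400,000 < $2,600,000; employees 60 < 65; does not serve alcohol for on-premises consumption → Municipal License not required.

Annual Registration, Regulatory Authorization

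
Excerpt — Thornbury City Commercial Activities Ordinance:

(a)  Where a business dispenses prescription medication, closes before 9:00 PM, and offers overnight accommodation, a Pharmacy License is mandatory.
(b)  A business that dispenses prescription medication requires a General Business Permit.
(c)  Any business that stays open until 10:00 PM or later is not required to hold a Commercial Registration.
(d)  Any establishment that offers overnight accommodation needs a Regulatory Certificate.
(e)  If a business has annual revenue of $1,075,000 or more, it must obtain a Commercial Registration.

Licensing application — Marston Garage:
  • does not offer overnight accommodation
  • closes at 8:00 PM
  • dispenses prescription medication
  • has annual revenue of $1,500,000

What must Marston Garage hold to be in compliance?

Commercial Registration, General Business Permit

(a) dispenses prescription medication; closes 8:00 PM, at/before 9:00 PM; does not offer overnight accommodation → Pharmacy License not required.
(b) dispenses prescription medication → General Business Permit required.
(c) closes 8:00 PM, at/before 10:00 PM → Commercial Registration exemption does not apply.
(d) does not offer overnight accommodation → Regulatory Certificate not required.
(e) revenue $1,500,000 ≥ $1,075,000 → Commercial Registration required.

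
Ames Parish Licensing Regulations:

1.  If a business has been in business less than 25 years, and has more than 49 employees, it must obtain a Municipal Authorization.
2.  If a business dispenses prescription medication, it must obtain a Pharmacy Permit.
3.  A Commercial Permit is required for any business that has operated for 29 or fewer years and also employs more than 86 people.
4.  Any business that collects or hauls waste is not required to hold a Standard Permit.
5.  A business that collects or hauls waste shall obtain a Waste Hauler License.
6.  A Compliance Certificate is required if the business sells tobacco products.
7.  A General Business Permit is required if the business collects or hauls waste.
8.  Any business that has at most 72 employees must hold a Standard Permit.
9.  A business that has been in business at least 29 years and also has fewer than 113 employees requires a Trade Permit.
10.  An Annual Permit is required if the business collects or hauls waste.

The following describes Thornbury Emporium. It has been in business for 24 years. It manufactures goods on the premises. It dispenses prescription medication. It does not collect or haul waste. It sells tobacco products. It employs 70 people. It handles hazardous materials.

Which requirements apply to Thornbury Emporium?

Compliance Certificate, Municipal Authorization, Pharmacy Permit, Standard Permit

1. years in business 24 < 25; employees 70 > 49 → Municipal Authorization required.
2. dispenses prescription medication → Pharmacy Permit required.
3. years in business 24 ≤ 29; employees 70 ≤ 86 → Commercial Permit not required.
4. does not collect or haul waste → Standard Permit exemption does not apply.
5. does not collect or haul waste → Waste Hauler License not required.
6. sells tobacco products → Compliance Certificate required.
7. does not collect or haul waste → General Business Permit not required.
8. employees 70 ≤ 72 → Standard Permit required.
9. years in business 24 < 29; employees 70 < 113 → Trade Permit not required.
10. does not collect or haul waste → Annual Permit not required.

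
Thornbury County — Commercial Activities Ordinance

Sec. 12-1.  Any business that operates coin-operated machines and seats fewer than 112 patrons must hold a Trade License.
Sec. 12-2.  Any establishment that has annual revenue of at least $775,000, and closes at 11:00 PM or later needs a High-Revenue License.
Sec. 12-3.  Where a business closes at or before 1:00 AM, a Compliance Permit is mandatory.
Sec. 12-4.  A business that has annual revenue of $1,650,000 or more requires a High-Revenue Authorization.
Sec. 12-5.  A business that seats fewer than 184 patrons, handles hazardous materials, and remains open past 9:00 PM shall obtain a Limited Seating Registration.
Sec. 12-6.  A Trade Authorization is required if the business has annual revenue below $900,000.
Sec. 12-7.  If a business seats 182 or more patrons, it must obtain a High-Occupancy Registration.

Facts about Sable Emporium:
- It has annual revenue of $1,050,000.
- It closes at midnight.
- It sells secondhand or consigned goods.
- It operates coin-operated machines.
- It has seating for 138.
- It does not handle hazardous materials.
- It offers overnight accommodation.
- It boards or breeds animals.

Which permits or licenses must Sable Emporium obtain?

Compliance Permit, High-Revenue License

Sec. 12-1. operates coin-operated machines; seating 138 ≥ 112 → Trade License not required.
Sec. 12-2. revenue $1,050,000 ≥ $775,000; closes midnight, after 11:00 PM → High-Revenue License required.
Sec. 12-3. closes midnight, at/before 1:00 AM → Compliance Permit required.
Sec. 12-4. revenue $1,050,000 < $1,650,000 → High-Revenue Authorization not required.
Sec. 12-5. seating 138 < 184; does not handle hazardous materials; closes midnight, after 9:00 PM → Limited Seating Registration not required.
Sec. 12-6. revenue $1,050,000 ≥ $900,000 → Trade Authorization not required.
Sec. 12-7. seating 138 < 182 → High-Occupancy Registration not required.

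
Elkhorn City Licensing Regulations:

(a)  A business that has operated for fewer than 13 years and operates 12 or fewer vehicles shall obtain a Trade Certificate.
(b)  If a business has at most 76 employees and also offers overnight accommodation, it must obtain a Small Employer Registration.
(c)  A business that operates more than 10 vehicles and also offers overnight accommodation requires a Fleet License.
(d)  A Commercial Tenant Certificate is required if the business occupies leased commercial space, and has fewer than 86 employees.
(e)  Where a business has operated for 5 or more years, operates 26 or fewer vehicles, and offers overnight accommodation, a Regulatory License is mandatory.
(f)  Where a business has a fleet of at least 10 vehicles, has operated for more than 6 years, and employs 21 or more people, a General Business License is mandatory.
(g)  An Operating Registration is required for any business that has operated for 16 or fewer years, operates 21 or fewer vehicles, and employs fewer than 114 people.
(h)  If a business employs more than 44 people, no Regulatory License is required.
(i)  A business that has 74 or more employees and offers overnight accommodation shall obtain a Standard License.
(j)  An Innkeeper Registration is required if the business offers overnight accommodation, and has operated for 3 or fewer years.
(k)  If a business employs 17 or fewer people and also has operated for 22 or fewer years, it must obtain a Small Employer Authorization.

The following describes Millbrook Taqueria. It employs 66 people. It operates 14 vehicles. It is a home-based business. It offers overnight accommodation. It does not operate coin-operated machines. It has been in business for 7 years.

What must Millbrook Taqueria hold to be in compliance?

(a) years in business 7 < 13; vehicles 14 > 12 → Trade Certificate not required.
(b) employees 66 ≤ 76; offers overnight accommodation → Small Employer Registration required.
(c) vehicles 14 > 10; offers overnight accommodation → Fleet License required.
(d) is a home-based business (not: occupies leased commercial space); employees 66 < 86 → Commercial Tenant Certificate not required.
(e) years in business 7 ≥ 5; vehicles 14 ≤ 26; offers overnight accommodation → Regulatory License required.
(f) vehicles 14 ≥ 10; years in business 7 > 6; employees 66 ≥ 21 → General Business License required.
(g) years in business 7 ≤ 16; vehicles 14 ≤ 21; employees 66 < 114 → Operating Registration required.
(h) employees 66 > 44 → exempt from Regulatory License.
(i) employees 66 < 74; offers overnight accommodation → Standard License not required.
(j) offers overnight accommodation; years in business 7 > 3 → Innkeeper Registration not required.
(k) employees 66 > 17; years in business 7 ≤ 22 → Small Employer Authorization not required.

Fleet License, General Business License, Operating Registration, Small Employer Registration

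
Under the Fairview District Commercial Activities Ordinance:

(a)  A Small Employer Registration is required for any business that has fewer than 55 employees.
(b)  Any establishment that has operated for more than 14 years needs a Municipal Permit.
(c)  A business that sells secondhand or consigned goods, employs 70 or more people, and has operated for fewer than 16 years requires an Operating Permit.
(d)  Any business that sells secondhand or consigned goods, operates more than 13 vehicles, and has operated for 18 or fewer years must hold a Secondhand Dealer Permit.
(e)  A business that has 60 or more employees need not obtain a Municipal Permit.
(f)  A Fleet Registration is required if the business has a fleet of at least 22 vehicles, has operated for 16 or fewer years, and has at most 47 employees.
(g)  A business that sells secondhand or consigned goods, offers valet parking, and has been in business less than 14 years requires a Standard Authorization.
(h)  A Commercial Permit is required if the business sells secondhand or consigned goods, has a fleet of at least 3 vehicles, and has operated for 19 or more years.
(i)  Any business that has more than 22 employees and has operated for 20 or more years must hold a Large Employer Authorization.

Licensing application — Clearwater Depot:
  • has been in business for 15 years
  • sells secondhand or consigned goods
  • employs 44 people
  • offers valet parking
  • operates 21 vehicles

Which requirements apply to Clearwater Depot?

Municipal Permit, Secondhand Dealer Permit, Small Employer Registration

(a) employees 44 < 55 → Small Employer Registration required.
(b) years in business 15 > 14 → Municipal Permit required.
(c) sells secondhand or consigned goods; employees 44 < 70; years in business 15 < 16 → Operating Permit not required.
(d) sells secondhand or consigned goods; vehicles 21 > 13; years in business 15 ≤ 18 → Secondhand Dealer Permit required.
(e) employees 44 < 60 → Municipal Permit exemption does not apply.
(f) vehicles 21 < 22; years in business 15 ≤ 16; employees 44 ≤ 47 → Fleet Registration not required.
(g) sells secondhand or consigned goods; offers valet parking; years in business 15 ≥ 14 → Standard Authorization not required.
(h) sells secondhand or consigned goods; vehicles 21 ≥ 3; years in business 15 < 19 → Commercial Permit not required.
(i) employees 44 > 22; years in business 15 < 20 → Large Employer Authorization not required.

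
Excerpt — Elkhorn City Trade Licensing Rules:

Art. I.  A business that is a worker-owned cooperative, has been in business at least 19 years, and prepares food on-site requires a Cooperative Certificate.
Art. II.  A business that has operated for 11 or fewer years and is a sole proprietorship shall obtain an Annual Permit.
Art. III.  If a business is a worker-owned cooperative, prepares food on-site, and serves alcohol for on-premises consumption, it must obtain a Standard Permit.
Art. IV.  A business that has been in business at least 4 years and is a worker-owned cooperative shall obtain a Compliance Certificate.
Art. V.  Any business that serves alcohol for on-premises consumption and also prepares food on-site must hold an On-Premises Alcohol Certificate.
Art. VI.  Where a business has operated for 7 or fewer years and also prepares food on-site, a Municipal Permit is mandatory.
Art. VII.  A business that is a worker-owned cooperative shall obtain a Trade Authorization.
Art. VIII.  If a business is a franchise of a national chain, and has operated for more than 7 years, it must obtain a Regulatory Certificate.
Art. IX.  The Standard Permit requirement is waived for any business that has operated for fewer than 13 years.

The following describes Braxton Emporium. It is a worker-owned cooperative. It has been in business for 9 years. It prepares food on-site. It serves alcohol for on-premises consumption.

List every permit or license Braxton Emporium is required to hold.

Art. I. is a worker-owned cooperative; years in business 9 < 19; prepares food on-site → Cooperative Certificate not required.
Art. II. years in business 9 ≤ 11; is a worker-owned cooperative (not: is a sole proprietorship) → Annual Permit not required.
Art. III. is a worker-owned cooperative; prepares food on-site; serves alcohol for on-premises consumption → Standard Permit required.
Art. IV. years in business 9 ≥ 4; is a worker-owned cooperative → Compliance Certificate required.
Art. V. serves alcohol for on-premises consumption; prepares food on-site → On-Premises Alcohol Certificate required.
Art. VI. years in business 9 > 7; prepares food on-site → Municipal Permit not required.
Art. VII. is a worker-owned cooperative → Trade Authorization required.
Art. VIII. is a worker-owned cooperative (not: is a franchise of a national chain); years in business 9 > 7 → Regulatory Certificate not required.
Art. IX. years in business 9 < 13 → exempt from Standard Permit.

Compliance Certificate, On-Premises Alcohol Certificate, Trade Authorization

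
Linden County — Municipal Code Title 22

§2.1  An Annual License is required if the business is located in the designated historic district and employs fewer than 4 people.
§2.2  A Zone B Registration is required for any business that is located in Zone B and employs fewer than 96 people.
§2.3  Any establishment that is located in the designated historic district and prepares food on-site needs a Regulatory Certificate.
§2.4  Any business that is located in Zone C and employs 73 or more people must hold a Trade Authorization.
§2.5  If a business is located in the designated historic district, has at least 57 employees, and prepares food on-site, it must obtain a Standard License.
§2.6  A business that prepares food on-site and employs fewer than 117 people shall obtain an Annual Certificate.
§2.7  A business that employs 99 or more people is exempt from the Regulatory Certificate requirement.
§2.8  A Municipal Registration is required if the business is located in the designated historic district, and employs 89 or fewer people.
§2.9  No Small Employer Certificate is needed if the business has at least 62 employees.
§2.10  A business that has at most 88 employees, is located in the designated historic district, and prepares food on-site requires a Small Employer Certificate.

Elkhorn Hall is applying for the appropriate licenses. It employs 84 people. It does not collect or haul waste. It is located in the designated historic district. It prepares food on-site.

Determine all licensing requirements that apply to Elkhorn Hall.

§2.1 is located in the designated historic district; employees 84 ≥ 4 → Annual License not required.
§2.2 is located in the designated historic district (not: is located in Zone B); employees 84 < 96 → Zone B Registration not required.
§2.3 is located in the designated historic district; prepares food on-site → Regulatory Certificate required.
§2.4 is located in the designated historic district (not: is located in Zone C); employees 84 ≥ 73 → Trade Authorization not required.
§2.5 is located in the designated historic district; employees 84 ≥ 57; prepares food on-site → Standard License required.
§2.6 prepares food on-site; employees 84 < 117 → Annual Certificate required.
§2.7 employees 84 < 99 → Regulatory Certificate exemption does not apply.
§2.8 is located in the designated historic district; employees 84 ≤ 89 → Municipal Registration required.
§2.9 employees 84 ≥ 62 → exempt from Small Employer Certificate.
§2.10 employees 84 ≤ 88; is located in the designated historic district; prepares food on-site → Small Employer Certificate required.

Annual Certificate, Municipal Registration, Regulatory Certificate, Standard License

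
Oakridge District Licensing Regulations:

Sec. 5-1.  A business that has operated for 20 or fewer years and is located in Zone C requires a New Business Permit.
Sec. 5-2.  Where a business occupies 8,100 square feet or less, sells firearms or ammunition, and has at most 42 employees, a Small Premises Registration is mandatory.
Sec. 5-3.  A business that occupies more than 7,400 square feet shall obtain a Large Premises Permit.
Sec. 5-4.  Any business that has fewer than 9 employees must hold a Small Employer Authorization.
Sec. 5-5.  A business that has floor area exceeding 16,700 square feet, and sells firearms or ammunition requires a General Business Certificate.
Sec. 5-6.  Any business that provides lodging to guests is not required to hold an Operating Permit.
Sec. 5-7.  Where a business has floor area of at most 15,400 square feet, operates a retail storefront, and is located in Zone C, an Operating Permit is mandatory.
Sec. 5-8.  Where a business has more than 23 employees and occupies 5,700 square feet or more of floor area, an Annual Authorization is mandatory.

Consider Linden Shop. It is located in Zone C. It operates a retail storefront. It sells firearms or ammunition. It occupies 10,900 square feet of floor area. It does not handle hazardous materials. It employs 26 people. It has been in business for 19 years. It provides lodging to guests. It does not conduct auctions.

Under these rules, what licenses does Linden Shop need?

Sec. 5-1. years in business 19 ≤ 20; is located in Zone C → New Business Permit required.
Sec. 5-2. floor area 10,900 square feet > 8,100 square feet; sells firearms or ammunition; employees 26 ≤ 42 → Small Premises Registration not required.
Sec. 5-3. floor area 10,900 square feet > 7,400 square feet → Large Premises Permit required.
Sec. 5-4. employees 26 ≥ 9 → Small Employer Authorization not required.
Sec. 5-5. floor area 10,900 square feet ≤ 16,700 square feet; sells firearms or ammunition → General Business Certificate not required.
Sec. 5-6. provides lodging to guests → exempt from Operating Permit.
Sec. 5-7. floor area 10,900 square feet ≤ 15,400 square feet; operates a retail storefront; is located in Zone C → Operating Permit required.
Sec. 5-8. employees 26 > 23; floor area 10,900 square feet ≥ 5,700 square feet → Annual Authorization required.

Annual Authorization, Large Premises Permit, New Business Permit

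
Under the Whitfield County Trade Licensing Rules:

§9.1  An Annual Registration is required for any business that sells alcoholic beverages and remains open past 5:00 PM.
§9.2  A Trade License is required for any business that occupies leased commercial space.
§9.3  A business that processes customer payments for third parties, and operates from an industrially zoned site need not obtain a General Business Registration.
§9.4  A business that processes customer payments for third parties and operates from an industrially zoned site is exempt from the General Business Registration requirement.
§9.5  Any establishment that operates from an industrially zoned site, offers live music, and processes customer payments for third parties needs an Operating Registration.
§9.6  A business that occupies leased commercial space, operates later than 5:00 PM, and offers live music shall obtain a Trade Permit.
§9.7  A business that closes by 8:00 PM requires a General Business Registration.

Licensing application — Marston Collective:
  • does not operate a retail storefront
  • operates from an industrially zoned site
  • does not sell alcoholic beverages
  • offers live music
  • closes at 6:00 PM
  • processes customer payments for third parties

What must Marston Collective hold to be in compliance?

§9.1 does not sell alcoholic beverages; closes 6:00 PM, after 5:00 PM → Annual Registration not required.
§9.2 operates from an industrially zoned site (not: occupies leased commercial space) → Trade License not required.
§9.3 processes customer payments for third parties; operates from an industrially zoned site → exempt from General Business Registration.
§9.4 processes customer payments for third parties; operates from an industrially zoned site → exempt from General Business Registration.
§9.5 operates from an industrially zoned site; offers live music; processes customer payments for third parties → Operating Registration required.
§9.6 operates from an industrially zoned site (not: occupies leased commercial space); closes 6:00 PM, after 5:00 PM; offers live music → Trade Permit not required.
§9.7 closes 6:00 PM, at/before 8:00 PM → General Business Registration required.

Operating Registration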